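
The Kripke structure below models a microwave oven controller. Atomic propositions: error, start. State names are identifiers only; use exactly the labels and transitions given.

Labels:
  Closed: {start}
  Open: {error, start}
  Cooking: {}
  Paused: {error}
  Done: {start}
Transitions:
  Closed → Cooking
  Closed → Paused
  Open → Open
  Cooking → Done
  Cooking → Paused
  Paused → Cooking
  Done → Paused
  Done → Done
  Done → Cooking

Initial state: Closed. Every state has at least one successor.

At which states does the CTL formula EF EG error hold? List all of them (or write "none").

{Open}

States satisfying EG error: {Open}.
States satisfying EF EG error: {Open}.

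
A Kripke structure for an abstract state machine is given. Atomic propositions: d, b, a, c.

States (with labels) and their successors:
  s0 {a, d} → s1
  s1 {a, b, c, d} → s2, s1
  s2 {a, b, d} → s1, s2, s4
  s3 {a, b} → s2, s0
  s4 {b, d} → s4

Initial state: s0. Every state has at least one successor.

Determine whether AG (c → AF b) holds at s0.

States satisfying c → AF b: {s0, s1, s2, s3, s4}.
States satisfying AG (c → AF b): {s0, s1, s2, s3, s4}.
Every state reachable from s0 satisfies c → AF b.
s0 ∈ Sat(AG (c → AF b)).

Satisfied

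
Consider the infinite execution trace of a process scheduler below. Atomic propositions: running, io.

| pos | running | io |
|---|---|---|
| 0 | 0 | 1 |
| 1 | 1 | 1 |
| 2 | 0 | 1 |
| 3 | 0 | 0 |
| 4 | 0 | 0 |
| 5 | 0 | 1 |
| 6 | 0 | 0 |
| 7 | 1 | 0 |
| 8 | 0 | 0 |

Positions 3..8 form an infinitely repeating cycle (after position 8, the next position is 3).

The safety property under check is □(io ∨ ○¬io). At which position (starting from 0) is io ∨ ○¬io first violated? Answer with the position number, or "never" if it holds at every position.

Check io ∨ ○¬io at each position in order: 0 ✓, 1 ✓, 2 ✓, 3 ✓.
At position 4 the labels are {} and the next position 5 has {io}, so io ∨ ○¬io is false there. This is the first violation.

4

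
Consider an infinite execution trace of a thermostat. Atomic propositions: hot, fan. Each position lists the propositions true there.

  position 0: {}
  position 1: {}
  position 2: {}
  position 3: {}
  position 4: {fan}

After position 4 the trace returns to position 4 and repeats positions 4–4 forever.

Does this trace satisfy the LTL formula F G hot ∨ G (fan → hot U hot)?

G hot is false at every position 0..4, so it never becomes true and F G hot fails.
fan → hot U hot must hold at every position from 0 onward. It fails at position 4, so G (fan → hot U hot) is false.
Positions where fan holds: 4.
Check hot U hot at each: 4→fails.
At position 0: F G hot is false; G (fan → hot U hot) is false; so F G hot ∨ G (fan → hot U hot) is false.

No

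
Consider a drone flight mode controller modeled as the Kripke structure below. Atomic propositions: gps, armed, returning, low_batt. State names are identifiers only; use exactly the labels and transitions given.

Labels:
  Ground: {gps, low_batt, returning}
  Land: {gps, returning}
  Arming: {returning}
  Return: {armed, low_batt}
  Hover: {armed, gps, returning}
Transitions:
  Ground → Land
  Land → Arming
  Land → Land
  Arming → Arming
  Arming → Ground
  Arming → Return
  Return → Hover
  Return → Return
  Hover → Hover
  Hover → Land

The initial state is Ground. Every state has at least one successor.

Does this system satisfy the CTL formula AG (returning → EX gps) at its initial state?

Satisfied

States satisfying returning → EX gps: {Ground, Land, Arming, Return, Hover}.
States satisfying AG (returning → EX gps): {Ground, Land, Arming, Return, Hover}.
Every state reachable from Ground satisfies returning → EX gps.
Ground ∈ Sat(AG (returning → EX gps)).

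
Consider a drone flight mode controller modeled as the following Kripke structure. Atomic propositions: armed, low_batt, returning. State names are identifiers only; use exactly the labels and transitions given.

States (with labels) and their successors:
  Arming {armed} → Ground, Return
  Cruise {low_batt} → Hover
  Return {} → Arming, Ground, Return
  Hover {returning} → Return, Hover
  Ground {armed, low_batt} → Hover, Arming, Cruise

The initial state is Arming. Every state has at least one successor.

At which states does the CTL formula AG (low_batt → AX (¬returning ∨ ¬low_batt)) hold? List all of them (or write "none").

States satisfying low_batt → AX (¬returning ∨ ¬low_batt): {Arming, Cruise, Return, Hover, Ground}.
States satisfying AG (low_batt → AX (¬returning ∨ ¬low_batt)): {Arming, Cruise, Return, Hover, Ground}.

{Arming, Cruise, Return, Hover, Ground}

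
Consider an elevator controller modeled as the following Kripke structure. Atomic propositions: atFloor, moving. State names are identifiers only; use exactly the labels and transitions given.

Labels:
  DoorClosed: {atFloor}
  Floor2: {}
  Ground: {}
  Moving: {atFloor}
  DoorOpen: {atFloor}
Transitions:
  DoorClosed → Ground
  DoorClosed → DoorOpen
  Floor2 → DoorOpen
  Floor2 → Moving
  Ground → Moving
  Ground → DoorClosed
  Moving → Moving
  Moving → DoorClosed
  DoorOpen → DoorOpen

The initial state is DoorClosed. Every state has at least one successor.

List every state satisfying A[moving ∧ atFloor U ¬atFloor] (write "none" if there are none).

{Floor2, Ground}

States satisfying moving ∧ atFloor: ∅.
States satisfying ¬atFloor: {Floor2, Ground}.
States satisfying A[moving ∧ atFloor U ¬atFloor]: {Floor2, Ground}.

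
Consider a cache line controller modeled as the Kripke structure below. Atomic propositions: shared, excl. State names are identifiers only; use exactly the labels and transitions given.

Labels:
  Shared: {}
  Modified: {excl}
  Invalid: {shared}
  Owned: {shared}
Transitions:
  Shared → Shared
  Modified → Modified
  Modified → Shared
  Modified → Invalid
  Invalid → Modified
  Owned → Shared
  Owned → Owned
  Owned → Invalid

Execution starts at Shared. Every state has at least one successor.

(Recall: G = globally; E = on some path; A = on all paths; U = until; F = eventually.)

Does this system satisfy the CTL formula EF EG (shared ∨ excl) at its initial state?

States satisfying EG (shared ∨ excl): {Modified, Invalid, Owned}.
States satisfying EF EG (shared ∨ excl): {Modified, Invalid, Owned}.
No suitable path/successor from Shared witnesses the formula.
Shared ∉ Sat(EF EG (shared ∨ excl)).

Violated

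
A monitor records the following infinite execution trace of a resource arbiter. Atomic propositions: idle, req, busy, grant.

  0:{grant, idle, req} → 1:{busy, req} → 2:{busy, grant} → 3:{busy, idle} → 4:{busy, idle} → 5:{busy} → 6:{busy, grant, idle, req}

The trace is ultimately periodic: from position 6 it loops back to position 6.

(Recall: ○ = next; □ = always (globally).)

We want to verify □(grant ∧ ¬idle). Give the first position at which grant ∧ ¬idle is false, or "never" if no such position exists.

0

At position 0 the labels are {grant, idle, req}, so grant ∧ ¬idle is false there. This is the first violation.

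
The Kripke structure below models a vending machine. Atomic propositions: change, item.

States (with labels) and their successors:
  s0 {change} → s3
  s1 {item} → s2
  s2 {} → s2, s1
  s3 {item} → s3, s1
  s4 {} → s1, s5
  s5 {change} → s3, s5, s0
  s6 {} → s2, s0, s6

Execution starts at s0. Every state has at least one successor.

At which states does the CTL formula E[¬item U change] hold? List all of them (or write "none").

States satisfying ¬item: {s0, s2, s4, s5, s6}.
States satisfying change: {s0, s5}.
States satisfying E[¬item U change]: {s0, s4, s5, s6}.

{s0, s4, s5, s6}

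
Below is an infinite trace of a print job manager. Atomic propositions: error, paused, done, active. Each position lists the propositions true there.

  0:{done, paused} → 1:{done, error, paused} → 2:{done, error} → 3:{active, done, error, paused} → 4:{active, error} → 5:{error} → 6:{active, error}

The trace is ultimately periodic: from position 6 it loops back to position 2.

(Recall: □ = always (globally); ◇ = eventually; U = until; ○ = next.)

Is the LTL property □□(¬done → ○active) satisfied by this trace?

□(¬done → ○active) must hold at every position from 0 onward. It fails at position 0, so □□(¬done → ○active) is false.

Violated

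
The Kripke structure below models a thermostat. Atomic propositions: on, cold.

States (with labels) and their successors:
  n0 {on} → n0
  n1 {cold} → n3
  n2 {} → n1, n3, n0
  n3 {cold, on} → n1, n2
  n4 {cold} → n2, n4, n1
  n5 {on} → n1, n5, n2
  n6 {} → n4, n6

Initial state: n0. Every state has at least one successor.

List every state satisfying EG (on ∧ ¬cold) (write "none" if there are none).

States satisfying on ∧ ¬cold: {n0, n5}.
States satisfying EG (on ∧ ¬cold): {n0, n5}.

{n0, n5}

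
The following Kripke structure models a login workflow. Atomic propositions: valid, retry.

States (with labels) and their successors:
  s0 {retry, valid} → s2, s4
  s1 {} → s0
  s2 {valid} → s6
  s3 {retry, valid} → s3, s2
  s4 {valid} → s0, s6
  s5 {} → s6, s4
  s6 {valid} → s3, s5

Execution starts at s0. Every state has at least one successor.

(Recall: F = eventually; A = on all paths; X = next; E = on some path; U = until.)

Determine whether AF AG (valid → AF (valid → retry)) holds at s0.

States satisfying AG (valid → AF (valid → retry)): {s0, s1, s2, s3, s4, s5, s6}.
States satisfying AF AG (valid → AF (valid → retry)): {s0, s1, s2, s3, s4, s5, s6}.
s0 ∈ Sat(AF AG (valid → AF (valid → retry))).

Holds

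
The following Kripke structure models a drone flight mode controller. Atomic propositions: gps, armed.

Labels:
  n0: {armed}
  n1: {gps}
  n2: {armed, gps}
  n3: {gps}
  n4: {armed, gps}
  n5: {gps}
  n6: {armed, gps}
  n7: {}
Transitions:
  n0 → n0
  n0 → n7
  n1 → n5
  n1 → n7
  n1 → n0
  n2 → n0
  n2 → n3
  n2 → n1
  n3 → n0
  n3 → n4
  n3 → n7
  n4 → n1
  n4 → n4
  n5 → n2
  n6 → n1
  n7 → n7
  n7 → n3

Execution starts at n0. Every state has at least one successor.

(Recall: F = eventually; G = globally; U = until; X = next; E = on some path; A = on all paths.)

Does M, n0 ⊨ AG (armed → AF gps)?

States satisfying armed → AF gps: {n1, n2, n3, n4, n5, n6, n7}.
States satisfying AG (armed → AF gps): ∅.
n0 is reachable from n0 and violates armed → AF gps, so AG fails at n0.
n0 ∉ Sat(AG (armed → AF gps)).

No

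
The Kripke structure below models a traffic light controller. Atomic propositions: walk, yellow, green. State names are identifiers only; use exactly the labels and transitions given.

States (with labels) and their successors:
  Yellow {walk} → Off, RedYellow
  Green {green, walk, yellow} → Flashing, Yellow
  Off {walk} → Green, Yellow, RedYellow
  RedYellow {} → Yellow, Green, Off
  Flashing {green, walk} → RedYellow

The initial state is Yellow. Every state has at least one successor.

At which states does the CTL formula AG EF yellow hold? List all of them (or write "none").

{Yellow, Green, Off, RedYellow, Flashing}

States satisfying EF yellow: {Yellow, Green, Off, RedYellow, Flashing}.
States satisfying AG EF yellow: {Yellow, Green, Off, RedYellow, Flashing}.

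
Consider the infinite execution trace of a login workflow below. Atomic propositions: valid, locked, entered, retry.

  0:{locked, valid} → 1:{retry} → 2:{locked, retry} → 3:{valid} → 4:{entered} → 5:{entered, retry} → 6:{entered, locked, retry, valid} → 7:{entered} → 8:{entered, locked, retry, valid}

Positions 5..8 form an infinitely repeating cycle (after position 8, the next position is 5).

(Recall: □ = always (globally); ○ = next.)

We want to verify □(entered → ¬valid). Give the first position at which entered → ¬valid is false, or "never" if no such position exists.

6

Check entered → ¬valid at each position in order: 0 ✓, 1 ✓, 2 ✓, 3 ✓, 4 ✓, 5 ✓.
At position 6 the labels are {entered, locked, retry, valid}, so entered → ¬valid is false there. This is the first violation.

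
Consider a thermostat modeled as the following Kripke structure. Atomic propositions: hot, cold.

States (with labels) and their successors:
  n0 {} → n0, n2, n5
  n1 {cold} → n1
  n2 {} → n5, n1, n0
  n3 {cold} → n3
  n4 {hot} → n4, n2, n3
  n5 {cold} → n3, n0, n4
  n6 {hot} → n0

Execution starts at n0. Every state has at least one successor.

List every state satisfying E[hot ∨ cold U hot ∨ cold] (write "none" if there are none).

{n1, n3, n4, n5, n6}

States satisfying hot ∨ cold: {n1, n3, n4, n5, n6}.
States satisfying E[hot ∨ cold U hot ∨ cold]: {n1, n3, n4, n5, n6}.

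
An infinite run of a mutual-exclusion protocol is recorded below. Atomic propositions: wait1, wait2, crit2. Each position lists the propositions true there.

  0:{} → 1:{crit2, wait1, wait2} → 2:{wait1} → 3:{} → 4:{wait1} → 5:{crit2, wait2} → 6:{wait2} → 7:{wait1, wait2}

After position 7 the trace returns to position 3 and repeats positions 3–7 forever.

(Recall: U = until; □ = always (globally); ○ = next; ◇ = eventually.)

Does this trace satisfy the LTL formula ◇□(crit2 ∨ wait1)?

Violated

□(crit2 ∨ wait1) is false at every position 0..7, so it never becomes true and ◇□(crit2 ∨ wait1) fails.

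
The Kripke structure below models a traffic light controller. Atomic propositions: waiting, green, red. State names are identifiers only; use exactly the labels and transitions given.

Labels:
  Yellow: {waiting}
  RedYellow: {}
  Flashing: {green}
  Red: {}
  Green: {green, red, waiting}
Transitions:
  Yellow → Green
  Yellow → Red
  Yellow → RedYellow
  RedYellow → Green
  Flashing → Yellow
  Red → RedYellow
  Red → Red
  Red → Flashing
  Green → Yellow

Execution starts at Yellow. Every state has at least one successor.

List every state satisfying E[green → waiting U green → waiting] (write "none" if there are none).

States satisfying green → waiting: {Yellow, RedYellow, Red, Green}.
States satisfying E[green → waiting U green → waiting]: {Yellow, RedYellow, Red, Green}.

{Yellow, RedYellow, Red, Green}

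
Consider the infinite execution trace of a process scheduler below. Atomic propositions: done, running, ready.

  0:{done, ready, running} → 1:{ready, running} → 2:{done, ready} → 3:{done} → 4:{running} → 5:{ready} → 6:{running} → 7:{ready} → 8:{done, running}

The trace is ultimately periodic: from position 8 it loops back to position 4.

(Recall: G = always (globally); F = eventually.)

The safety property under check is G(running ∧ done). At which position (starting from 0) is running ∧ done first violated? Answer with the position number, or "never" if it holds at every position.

1

Check running ∧ done at each position in order: 0 ✓.
At position 1 the labels are {ready, running}, so running ∧ done is false there. This is the first violation.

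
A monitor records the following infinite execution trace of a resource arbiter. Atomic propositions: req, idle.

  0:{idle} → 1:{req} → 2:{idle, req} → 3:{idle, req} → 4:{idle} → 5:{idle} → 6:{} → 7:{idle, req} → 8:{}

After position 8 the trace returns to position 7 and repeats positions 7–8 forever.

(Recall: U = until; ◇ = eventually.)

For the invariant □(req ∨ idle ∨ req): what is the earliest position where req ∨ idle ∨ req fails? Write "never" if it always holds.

6

Check req ∨ idle ∨ req at each position in order: 0 ✓, 1 ✓, 2 ✓, 3 ✓, 4 ✓, 5 ✓.
At position 6 the labels are {}, so req ∨ idle ∨ req is false there. This is the first violation.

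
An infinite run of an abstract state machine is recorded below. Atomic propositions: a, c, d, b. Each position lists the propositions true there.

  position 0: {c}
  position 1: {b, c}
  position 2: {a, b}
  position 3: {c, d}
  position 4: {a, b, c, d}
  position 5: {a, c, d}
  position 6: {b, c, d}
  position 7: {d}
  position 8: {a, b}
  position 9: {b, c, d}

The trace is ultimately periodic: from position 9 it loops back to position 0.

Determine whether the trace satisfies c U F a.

Walking from position 0: F a first holds at position 0, and c holds at every earlier position along the way, so c U F a holds.

Yes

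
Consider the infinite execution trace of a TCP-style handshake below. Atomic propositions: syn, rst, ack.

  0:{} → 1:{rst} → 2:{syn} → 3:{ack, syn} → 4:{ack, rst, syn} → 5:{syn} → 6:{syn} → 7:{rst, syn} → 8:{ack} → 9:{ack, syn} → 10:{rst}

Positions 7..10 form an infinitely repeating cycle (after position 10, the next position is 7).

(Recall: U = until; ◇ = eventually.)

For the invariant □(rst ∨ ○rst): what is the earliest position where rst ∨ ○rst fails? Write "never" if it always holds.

Check rst ∨ ○rst at each position in order: 0 ✓, 1 ✓.
At position 2 the labels are {syn} and the next position 3 has {ack, syn}, so rst ∨ ○rst is false there. This is the first violation.

2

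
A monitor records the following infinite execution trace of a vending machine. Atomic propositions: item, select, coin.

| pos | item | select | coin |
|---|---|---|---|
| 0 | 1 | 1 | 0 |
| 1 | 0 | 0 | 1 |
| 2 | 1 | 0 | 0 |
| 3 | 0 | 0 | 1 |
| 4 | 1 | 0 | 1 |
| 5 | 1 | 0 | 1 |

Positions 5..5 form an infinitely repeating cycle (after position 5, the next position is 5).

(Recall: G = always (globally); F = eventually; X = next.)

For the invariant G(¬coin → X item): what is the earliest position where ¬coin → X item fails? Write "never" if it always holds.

At position 0 the labels are {item, select} and the next position 1 has {coin}, so ¬coin → X item is false there. This is the first violation.

0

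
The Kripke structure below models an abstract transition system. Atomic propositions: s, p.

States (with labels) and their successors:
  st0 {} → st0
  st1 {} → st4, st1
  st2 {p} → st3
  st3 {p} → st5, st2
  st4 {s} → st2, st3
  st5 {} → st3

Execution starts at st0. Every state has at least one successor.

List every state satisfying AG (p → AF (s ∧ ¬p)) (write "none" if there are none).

States satisfying p → AF (s ∧ ¬p): {st0, st1, st4, st5}.
States satisfying AG (p → AF (s ∧ ¬p)): {st0}.

{st0}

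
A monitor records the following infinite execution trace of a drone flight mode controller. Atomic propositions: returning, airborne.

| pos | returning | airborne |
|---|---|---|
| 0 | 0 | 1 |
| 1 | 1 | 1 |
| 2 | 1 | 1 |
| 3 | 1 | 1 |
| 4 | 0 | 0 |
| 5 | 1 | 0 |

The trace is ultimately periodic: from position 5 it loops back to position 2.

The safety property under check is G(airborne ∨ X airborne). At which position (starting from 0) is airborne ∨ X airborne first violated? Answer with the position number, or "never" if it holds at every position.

Check airborne ∨ X airborne at each position in order: 0 ✓, 1 ✓, 2 ✓, 3 ✓.
At position 4 the labels are {} and the next position 5 has {returning}, so airborne ∨ X airborne is false there. This is the first violation.

4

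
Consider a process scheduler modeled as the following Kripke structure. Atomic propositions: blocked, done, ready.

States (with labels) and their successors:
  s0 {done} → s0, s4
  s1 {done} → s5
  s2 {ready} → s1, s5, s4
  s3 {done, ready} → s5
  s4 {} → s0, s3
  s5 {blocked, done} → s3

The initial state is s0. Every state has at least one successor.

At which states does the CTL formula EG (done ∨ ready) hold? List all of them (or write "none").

{s0, s1, s2, s3, s5}

States satisfying done ∨ ready: {s0, s1, s2, s3, s5}.
States satisfying EG (done ∨ ready): {s0, s1, s2, s3, s5}.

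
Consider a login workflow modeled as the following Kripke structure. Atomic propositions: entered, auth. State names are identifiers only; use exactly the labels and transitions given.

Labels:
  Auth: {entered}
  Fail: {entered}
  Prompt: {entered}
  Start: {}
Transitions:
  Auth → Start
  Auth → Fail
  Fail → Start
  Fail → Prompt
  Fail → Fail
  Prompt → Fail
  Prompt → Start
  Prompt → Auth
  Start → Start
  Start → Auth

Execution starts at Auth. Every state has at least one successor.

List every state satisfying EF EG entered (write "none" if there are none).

{Auth, Fail, Prompt, Start}

States satisfying EG entered: {Auth, Fail, Prompt}.
States satisfying EF EG entered: {Auth, Fail, Prompt, Start}.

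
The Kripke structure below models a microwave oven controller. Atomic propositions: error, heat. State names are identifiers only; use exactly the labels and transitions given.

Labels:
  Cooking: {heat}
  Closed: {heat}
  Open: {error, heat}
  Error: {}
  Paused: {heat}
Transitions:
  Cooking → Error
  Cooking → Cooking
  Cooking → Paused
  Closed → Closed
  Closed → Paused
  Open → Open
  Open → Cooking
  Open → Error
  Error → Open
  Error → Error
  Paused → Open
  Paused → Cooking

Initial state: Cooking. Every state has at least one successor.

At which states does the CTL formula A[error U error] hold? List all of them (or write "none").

{Open}

States satisfying error: {Open}.
States satisfying A[error U error]: {Open}.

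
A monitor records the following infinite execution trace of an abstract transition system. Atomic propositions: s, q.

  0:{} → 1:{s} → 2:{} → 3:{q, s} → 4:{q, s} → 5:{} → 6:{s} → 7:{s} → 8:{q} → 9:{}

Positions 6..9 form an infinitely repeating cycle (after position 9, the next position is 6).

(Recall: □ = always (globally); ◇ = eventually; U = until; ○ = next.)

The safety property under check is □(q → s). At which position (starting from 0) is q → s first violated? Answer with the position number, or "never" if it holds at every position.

Check q → s at each position in order: 0 ✓, 1 ✓, 2 ✓, 3 ✓, 4 ✓, 5 ✓, 6 ✓, 7 ✓.
At position 8 the labels are {q}, so q → s is false there. This is the first violation.

8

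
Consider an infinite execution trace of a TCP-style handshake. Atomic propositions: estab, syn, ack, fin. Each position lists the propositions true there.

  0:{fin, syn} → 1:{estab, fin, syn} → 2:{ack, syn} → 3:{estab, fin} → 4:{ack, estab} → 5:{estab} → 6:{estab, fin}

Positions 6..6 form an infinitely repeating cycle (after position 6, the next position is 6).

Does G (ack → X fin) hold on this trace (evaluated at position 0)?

ack → X fin must hold at every position from 0 onward. It fails at position 4, so G (ack → X fin) is false.
Positions where ack holds: 2, 4.
Check X fin at each: 2→ok, 4→fails.

Does not hold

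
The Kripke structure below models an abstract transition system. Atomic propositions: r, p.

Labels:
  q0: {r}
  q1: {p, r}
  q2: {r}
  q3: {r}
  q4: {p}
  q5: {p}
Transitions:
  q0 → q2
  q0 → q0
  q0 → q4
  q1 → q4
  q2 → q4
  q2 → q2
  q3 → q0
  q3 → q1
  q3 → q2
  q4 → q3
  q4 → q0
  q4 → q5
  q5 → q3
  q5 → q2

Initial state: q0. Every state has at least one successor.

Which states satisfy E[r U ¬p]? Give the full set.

States satisfying r: {q0, q1, q2, q3}.
States satisfying ¬p: {q0, q2, q3}.
States satisfying E[r U ¬p]: {q0, q2, q3}.

{q0, q2, q3}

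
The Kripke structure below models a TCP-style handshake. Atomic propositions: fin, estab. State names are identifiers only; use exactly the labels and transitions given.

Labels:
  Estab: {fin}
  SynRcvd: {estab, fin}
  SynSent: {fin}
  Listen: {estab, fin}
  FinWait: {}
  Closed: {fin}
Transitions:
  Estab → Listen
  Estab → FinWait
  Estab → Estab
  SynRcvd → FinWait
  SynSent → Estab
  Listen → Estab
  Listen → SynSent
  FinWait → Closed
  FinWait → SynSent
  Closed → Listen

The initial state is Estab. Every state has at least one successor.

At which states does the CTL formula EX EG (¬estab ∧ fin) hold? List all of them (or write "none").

{Estab, SynSent, Listen, FinWait}

States satisfying EG (¬estab ∧ fin): {Estab, SynSent}.
States satisfying EX EG (¬estab ∧ fin): {Estab, SynSent, Listen, FinWait}.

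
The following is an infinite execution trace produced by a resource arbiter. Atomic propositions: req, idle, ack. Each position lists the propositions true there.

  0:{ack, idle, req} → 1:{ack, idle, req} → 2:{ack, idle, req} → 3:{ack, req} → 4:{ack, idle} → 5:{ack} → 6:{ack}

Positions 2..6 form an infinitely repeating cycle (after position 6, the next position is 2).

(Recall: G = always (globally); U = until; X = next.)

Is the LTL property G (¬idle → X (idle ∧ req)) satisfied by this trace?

¬idle → X (idle ∧ req) must hold at every position from 0 onward. It fails at position 3, so G (¬idle → X (idle ∧ req)) is false.
Positions where ¬idle holds: 3, 5, 6.
Check X (idle ∧ req) at each: 3→fails, 5→fails, 6→ok.

No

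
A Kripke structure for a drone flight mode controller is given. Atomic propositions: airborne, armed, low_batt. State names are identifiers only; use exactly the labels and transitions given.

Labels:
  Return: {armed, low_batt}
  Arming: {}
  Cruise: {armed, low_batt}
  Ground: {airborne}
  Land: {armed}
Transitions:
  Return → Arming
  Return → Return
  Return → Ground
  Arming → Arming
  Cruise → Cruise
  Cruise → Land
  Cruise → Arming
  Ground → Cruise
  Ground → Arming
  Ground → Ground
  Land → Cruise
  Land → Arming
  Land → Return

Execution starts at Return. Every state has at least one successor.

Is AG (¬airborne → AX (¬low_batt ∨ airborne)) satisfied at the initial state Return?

Does not hold

States satisfying ¬airborne → AX (¬low_batt ∨ airborne): {Arming, Ground}.
States satisfying AG (¬airborne → AX (¬low_batt ∨ airborne)): {Arming}.
Cruise is reachable from Return and violates ¬airborne → AX (¬low_batt ∨ airborne), so AG fails at Return.
Return ∉ Sat(AG (¬airborne → AX (¬low_batt ∨ airborne))).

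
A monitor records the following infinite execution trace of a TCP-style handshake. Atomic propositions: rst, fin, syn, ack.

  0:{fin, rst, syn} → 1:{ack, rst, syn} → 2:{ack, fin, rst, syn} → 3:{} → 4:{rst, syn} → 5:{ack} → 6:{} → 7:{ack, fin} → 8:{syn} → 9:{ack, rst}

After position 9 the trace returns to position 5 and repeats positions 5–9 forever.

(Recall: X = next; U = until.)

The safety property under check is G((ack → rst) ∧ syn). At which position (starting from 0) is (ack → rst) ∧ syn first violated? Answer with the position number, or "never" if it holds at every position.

3

Check (ack → rst) ∧ syn at each position in order: 0 ✓, 1 ✓, 2 ✓.
At position 3 the labels are {}, so (ack → rst) ∧ syn is false there. This is the first violation.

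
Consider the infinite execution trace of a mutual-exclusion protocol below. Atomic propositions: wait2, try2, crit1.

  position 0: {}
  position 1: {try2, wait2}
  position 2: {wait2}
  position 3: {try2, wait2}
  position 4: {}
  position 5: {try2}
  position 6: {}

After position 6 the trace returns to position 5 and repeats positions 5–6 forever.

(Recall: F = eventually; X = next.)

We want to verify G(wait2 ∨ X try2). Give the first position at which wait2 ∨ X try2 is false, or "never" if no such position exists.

5

Check wait2 ∨ X try2 at each position in order: 0 ✓, 1 ✓, 2 ✓, 3 ✓, 4 ✓.
At position 5 the labels are {try2} and the next position 6 has {}, so wait2 ∨ X try2 is false there. This is the first violation.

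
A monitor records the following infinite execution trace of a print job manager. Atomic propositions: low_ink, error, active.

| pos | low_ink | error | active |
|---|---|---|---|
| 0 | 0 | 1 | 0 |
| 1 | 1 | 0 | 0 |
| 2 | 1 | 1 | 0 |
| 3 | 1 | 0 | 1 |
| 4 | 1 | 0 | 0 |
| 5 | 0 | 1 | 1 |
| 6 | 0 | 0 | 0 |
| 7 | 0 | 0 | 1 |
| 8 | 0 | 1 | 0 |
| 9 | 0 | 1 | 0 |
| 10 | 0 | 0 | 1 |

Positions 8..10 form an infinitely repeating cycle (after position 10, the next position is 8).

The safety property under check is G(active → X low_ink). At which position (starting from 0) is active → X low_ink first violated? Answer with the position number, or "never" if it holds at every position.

Check active → X low_ink at each position in order: 0 ✓, 1 ✓, 2 ✓, 3 ✓, 4 ✓.
At position 5 the labels are {active, error} and the next position 6 has {}, so active → X low_ink is false there. This is the first violation.

5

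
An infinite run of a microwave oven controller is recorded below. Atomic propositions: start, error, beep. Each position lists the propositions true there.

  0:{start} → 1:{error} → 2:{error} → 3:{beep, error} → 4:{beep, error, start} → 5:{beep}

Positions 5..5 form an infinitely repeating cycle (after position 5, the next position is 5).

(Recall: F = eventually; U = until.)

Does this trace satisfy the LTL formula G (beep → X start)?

No

beep → X start must hold at every position from 0 onward. It fails at position 4, so G (beep → X start) is false.
Positions where beep holds: 3, 4, 5.
Check X start at each: 3→ok, 4→fails, 5→fails.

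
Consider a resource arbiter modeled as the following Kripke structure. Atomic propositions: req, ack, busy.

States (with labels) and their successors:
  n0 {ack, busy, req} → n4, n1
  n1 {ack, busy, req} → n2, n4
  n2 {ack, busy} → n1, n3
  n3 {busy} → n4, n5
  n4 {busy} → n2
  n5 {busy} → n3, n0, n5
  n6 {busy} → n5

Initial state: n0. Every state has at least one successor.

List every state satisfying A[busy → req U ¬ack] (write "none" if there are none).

{n3, n4, n5, n6}

States satisfying busy → req: {n0, n1}.
States satisfying ¬ack: {n3, n4, n5, n6}.
States satisfying A[busy → req U ¬ack]: {n3, n4, n5, n6}.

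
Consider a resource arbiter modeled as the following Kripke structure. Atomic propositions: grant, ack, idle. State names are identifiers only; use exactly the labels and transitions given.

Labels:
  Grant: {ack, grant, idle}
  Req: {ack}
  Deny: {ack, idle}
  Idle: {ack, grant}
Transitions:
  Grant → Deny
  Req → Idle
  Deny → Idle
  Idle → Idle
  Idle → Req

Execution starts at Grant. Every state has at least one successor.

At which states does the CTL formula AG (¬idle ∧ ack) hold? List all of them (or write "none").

{Req, Idle}

States satisfying ¬idle ∧ ack: {Req, Idle}.
States satisfying AG (¬idle ∧ ack): {Req, Idle}.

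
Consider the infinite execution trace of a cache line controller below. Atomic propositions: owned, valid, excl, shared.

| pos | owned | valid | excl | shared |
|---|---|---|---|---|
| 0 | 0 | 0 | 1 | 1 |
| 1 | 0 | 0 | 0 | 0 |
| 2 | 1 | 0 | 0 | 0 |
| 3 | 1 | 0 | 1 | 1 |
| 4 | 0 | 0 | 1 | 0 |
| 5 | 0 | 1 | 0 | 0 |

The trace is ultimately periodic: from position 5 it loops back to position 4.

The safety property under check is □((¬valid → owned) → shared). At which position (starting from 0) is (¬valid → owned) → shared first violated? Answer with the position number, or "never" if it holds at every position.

2

Check (¬valid → owned) → shared at each position in order: 0 ✓, 1 ✓.
At position 2 the labels are {owned}, so (¬valid → owned) → shared is false there. This is the first violation.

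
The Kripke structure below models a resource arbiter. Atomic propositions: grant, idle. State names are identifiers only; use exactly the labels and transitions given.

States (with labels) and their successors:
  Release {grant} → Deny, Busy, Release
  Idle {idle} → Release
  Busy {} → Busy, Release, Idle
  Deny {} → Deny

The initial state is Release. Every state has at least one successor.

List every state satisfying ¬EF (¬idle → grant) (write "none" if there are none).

States satisfying ¬idle → grant: {Release, Idle}.
States satisfying EF (¬idle → grant): {Release, Idle, Busy}.
States satisfying ¬EF (¬idle → grant): {Deny}.

{Deny}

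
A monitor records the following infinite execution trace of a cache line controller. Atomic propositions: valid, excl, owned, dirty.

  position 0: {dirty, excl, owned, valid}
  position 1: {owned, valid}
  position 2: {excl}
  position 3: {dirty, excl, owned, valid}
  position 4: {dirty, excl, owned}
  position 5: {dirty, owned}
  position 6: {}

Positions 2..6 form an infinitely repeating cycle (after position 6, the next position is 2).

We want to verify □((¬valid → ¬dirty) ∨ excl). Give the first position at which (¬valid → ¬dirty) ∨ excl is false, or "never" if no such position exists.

5

Check (¬valid → ¬dirty) ∨ excl at each position in order: 0 ✓, 1 ✓, 2 ✓, 3 ✓, 4 ✓.
At position 5 the labels are {dirty, owned}, so (¬valid → ¬dirty) ∨ excl is false there. This is the first violation.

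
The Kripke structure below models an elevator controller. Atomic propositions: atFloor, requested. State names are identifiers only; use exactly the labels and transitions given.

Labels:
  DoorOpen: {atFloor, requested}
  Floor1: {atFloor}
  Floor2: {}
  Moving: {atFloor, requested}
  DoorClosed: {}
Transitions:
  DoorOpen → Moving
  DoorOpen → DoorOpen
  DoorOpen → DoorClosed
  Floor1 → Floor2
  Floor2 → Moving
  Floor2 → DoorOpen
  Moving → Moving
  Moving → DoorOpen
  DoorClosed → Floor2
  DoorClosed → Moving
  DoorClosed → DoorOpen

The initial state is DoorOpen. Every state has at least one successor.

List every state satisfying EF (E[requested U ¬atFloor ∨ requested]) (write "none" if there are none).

States satisfying E[requested U ¬atFloor ∨ requested]: {DoorOpen, Floor2, Moving, DoorClosed}.
States satisfying EF (E[requested U ¬atFloor ∨ requested]): {DoorOpen, Floor1, Floor2, Moving, DoorClosed}.

{DoorOpen, Floor1, Floor2, Moving, DoorClosed}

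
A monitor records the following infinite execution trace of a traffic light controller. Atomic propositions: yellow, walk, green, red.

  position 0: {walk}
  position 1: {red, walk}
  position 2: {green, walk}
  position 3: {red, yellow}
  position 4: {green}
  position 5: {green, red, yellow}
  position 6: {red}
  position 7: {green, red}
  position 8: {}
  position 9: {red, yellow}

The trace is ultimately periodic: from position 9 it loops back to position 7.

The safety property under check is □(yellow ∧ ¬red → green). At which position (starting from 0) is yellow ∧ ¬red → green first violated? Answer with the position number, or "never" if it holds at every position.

never

yellow ∧ ¬red → green holds at every position 0..9, and those are all the positions the trace ever visits, so the invariant □(yellow ∧ ¬red → green) is never violated.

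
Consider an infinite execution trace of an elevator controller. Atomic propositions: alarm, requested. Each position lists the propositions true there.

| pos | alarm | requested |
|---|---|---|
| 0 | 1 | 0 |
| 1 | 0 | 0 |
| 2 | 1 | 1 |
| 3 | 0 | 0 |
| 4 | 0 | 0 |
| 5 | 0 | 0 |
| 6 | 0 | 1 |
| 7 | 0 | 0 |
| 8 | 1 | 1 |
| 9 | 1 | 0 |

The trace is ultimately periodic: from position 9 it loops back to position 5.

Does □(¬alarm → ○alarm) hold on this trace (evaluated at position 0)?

¬alarm → ○alarm must hold at every position from 0 onward. It fails at position 3, so □(¬alarm → ○alarm) is false.
Positions where ¬alarm holds: 1, 3, 4, 5, 6, 7.
Check ○alarm at each: 1→ok, 3→fails, 4→fails, 5→fails, 6→fails, 7→ok.

Does not hold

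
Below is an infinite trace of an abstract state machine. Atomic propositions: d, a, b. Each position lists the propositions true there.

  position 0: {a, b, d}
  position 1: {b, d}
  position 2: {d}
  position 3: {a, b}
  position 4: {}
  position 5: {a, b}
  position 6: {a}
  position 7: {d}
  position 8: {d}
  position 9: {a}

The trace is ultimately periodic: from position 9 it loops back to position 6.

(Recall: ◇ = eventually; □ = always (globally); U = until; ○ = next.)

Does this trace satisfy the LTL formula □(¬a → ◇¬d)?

Satisfied

¬a → ◇¬d holds at every position 0..9, and those are all positions ever visited, so □(¬a → ◇¬d) holds.
Positions where ¬a holds: 1, 2, 4, 7, 8.
Check ◇¬d at each: 1→ok, 2→ok, 4→ok, 7→ok, 8→ok.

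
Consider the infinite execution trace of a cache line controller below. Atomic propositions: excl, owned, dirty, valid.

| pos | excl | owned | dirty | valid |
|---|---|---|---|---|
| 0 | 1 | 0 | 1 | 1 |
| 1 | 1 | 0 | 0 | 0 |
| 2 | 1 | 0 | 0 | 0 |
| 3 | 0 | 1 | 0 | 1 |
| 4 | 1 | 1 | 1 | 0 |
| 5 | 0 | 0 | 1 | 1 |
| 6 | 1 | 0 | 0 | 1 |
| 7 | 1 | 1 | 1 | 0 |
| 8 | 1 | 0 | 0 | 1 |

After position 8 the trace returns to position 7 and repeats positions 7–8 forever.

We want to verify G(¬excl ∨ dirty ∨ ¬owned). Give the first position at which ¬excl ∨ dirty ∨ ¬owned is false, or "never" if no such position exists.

¬excl ∨ dirty ∨ ¬owned holds at every position 0..8, and those are all the positions the trace ever visits, so the invariant G(¬excl ∨ dirty ∨ ¬owned) is never violated.

never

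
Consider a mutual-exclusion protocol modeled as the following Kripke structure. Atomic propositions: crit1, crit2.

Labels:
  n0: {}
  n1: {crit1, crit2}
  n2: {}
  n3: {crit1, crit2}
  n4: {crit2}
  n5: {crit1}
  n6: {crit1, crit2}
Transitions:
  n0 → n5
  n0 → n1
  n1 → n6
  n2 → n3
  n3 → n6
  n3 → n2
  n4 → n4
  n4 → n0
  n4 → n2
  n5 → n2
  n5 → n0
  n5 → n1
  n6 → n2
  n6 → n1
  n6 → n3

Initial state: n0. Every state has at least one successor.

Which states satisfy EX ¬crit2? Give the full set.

States satisfying ¬crit2: {n0, n2, n5}.
States satisfying EX ¬crit2: {n0, n3, n4, n5, n6}.

{n0, n3, n4, n5, n6}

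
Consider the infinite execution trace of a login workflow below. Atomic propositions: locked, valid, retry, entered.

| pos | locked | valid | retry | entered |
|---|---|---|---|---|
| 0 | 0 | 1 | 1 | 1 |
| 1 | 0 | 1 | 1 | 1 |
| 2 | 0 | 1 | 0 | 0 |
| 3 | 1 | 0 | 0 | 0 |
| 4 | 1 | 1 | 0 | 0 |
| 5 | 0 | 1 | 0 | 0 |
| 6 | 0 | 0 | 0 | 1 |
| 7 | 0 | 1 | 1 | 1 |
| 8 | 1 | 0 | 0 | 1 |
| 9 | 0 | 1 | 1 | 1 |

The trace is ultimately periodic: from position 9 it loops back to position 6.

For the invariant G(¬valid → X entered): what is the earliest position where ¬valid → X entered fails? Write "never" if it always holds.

3

Check ¬valid → X entered at each position in order: 0 ✓, 1 ✓, 2 ✓.
At position 3 the labels are {locked} and the next position 4 has {locked, valid}, so ¬valid → X entered is false there. This is the first violation.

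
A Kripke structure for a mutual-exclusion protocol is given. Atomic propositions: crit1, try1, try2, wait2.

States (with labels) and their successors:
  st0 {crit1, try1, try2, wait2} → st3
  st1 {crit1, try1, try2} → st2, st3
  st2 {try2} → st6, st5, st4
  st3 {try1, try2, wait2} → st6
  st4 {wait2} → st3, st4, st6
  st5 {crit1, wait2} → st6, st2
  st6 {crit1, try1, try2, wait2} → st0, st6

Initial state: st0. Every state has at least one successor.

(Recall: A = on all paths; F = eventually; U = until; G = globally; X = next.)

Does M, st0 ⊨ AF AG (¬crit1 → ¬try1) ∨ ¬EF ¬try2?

States satisfying AG (¬crit1 → ¬try1): ∅.
States satisfying AF AG (¬crit1 → ¬try1): ∅.
States satisfying ¬try2: {st4, st5}.
States satisfying EF ¬try2: {st1, st2, st4, st5}.
States satisfying ¬EF ¬try2: {st0, st3, st6}.
States satisfying AF AG (¬crit1 → ¬try1) ∨ ¬EF ¬try2: {st0, st3, st6}.
st0 ∈ Sat(AF AG (¬crit1 → ¬try1) ∨ ¬EF ¬try2).

Yes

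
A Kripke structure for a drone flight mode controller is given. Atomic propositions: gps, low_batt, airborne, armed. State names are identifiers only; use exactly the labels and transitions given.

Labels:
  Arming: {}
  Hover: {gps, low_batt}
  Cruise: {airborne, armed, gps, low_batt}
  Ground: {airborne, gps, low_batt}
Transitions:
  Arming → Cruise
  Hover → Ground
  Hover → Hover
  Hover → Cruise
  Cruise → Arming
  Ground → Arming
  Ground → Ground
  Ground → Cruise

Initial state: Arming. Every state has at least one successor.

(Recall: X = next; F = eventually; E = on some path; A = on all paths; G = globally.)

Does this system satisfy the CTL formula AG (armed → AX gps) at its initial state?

States satisfying armed → AX gps: {Arming, Hover, Ground}.
States satisfying AG (armed → AX gps): ∅.
Cruise is reachable from Arming and violates armed → AX gps, so AG fails at Arming.
Arming ∉ Sat(AG (armed → AX gps)).

No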